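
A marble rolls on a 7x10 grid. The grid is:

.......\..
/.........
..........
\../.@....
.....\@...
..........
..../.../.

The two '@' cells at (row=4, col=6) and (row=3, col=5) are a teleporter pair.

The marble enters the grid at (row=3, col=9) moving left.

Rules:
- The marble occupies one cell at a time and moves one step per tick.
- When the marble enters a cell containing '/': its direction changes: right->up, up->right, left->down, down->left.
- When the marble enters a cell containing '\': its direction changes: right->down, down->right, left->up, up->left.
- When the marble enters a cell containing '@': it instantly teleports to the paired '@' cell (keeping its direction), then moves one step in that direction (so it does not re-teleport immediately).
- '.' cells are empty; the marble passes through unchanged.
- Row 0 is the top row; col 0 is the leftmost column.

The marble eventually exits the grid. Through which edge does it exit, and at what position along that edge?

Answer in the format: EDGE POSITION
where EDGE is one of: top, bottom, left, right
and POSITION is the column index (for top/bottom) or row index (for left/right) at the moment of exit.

Answer: top 6

Derivation:
Step 1: enter (3,9), '.' pass, move left to (3,8)
Step 2: enter (3,8), '.' pass, move left to (3,7)
Step 3: enter (3,7), '.' pass, move left to (3,6)
Step 4: enter (3,6), '.' pass, move left to (3,5)
Step 5: enter (3,5), '@' teleport (3,5)->(4,6), also enter (4,6), move left to (4,5)
Step 6: enter (4,5), '\' deflects left->up, move up to (3,5)
Step 7: enter (3,5), '@' teleport (3,5)->(4,6), also enter (4,6), move up to (3,6)
Step 8: enter (3,6), '.' pass, move up to (2,6)
Step 9: enter (2,6), '.' pass, move up to (1,6)
Step 10: enter (1,6), '.' pass, move up to (0,6)
Step 11: enter (0,6), '.' pass, move up to (-1,6)
Step 12: at (-1,6) — EXIT via top edge, pos 6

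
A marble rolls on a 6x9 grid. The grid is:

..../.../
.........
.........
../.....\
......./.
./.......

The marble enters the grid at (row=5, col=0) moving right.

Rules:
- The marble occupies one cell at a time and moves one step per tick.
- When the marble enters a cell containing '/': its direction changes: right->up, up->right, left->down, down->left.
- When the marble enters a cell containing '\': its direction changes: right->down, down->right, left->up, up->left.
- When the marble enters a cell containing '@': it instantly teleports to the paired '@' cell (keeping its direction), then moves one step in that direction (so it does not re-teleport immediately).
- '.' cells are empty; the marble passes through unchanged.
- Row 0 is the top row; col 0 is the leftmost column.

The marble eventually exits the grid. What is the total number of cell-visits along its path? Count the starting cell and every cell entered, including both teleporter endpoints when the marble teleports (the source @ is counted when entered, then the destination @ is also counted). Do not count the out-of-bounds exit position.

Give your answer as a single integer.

Step 1: enter (5,0), '.' pass, move right to (5,1)
Step 2: enter (5,1), '/' deflects right->up, move up to (4,1)
Step 3: enter (4,1), '.' pass, move up to (3,1)
Step 4: enter (3,1), '.' pass, move up to (2,1)
Step 5: enter (2,1), '.' pass, move up to (1,1)
Step 6: enter (1,1), '.' pass, move up to (0,1)
Step 7: enter (0,1), '.' pass, move up to (-1,1)
Step 8: at (-1,1) — EXIT via top edge, pos 1
Path length (cell visits): 7

Answer: 7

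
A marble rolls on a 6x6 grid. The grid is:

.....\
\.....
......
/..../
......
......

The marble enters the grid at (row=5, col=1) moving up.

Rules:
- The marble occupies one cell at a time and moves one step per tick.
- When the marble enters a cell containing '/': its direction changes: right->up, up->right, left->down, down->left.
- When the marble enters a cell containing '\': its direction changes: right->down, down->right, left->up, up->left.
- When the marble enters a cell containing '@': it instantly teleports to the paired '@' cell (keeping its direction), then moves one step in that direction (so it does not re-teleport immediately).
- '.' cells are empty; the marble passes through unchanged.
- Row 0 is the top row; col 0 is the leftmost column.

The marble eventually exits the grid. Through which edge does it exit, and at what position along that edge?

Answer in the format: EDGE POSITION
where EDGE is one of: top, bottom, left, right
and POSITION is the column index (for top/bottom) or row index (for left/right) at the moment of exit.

Step 1: enter (5,1), '.' pass, move up to (4,1)
Step 2: enter (4,1), '.' pass, move up to (3,1)
Step 3: enter (3,1), '.' pass, move up to (2,1)
Step 4: enter (2,1), '.' pass, move up to (1,1)
Step 5: enter (1,1), '.' pass, move up to (0,1)
Step 6: enter (0,1), '.' pass, move up to (-1,1)
Step 7: at (-1,1) — EXIT via top edge, pos 1

Answer: top 1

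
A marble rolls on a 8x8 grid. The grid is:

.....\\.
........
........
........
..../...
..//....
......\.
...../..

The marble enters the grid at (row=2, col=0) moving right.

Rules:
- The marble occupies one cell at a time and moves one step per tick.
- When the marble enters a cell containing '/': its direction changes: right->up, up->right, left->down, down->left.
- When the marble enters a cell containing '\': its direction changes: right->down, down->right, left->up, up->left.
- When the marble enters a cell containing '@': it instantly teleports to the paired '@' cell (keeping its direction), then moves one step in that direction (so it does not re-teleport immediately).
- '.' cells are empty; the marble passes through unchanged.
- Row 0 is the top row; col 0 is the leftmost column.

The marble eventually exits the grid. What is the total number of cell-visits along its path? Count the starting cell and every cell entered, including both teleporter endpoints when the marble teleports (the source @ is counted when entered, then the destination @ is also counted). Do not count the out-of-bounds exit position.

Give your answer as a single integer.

Answer: 8

Derivation:
Step 1: enter (2,0), '.' pass, move right to (2,1)
Step 2: enter (2,1), '.' pass, move right to (2,2)
Step 3: enter (2,2), '.' pass, move right to (2,3)
Step 4: enter (2,3), '.' pass, move right to (2,4)
Step 5: enter (2,4), '.' pass, move right to (2,5)
Step 6: enter (2,5), '.' pass, move right to (2,6)
Step 7: enter (2,6), '.' pass, move right to (2,7)
Step 8: enter (2,7), '.' pass, move right to (2,8)
Step 9: at (2,8) — EXIT via right edge, pos 2
Path length (cell visits): 8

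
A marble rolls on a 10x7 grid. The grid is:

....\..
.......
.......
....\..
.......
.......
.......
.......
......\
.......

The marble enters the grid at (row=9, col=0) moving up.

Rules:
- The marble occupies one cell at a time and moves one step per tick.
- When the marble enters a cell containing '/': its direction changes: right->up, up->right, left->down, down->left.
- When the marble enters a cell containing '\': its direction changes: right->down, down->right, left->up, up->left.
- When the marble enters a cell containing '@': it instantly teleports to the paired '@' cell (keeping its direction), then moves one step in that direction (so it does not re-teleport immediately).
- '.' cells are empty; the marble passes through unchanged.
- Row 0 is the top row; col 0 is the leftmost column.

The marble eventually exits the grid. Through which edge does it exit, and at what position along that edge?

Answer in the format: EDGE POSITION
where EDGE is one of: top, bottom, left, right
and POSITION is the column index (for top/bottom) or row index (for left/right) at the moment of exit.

Answer: top 0

Derivation:
Step 1: enter (9,0), '.' pass, move up to (8,0)
Step 2: enter (8,0), '.' pass, move up to (7,0)
Step 3: enter (7,0), '.' pass, move up to (6,0)
Step 4: enter (6,0), '.' pass, move up to (5,0)
Step 5: enter (5,0), '.' pass, move up to (4,0)
Step 6: enter (4,0), '.' pass, move up to (3,0)
Step 7: enter (3,0), '.' pass, move up to (2,0)
Step 8: enter (2,0), '.' pass, move up to (1,0)
Step 9: enter (1,0), '.' pass, move up to (0,0)
Step 10: enter (0,0), '.' pass, move up to (-1,0)
Step 11: at (-1,0) — EXIT via top edge, pos 0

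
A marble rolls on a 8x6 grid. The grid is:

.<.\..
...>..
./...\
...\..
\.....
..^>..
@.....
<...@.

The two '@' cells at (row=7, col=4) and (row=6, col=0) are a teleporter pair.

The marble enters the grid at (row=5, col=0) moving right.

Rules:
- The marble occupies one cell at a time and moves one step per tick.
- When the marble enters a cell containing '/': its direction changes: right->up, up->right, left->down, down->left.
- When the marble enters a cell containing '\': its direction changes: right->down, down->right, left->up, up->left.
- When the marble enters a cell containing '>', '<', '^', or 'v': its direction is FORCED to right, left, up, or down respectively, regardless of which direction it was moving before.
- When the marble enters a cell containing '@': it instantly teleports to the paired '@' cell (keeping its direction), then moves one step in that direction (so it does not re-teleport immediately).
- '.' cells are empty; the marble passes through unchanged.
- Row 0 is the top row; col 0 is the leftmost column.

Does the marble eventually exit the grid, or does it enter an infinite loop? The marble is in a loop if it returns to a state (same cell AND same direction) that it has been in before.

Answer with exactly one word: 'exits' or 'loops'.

Answer: exits

Derivation:
Step 1: enter (5,0), '.' pass, move right to (5,1)
Step 2: enter (5,1), '.' pass, move right to (5,2)
Step 3: enter (5,2), '^' forces right->up, move up to (4,2)
Step 4: enter (4,2), '.' pass, move up to (3,2)
Step 5: enter (3,2), '.' pass, move up to (2,2)
Step 6: enter (2,2), '.' pass, move up to (1,2)
Step 7: enter (1,2), '.' pass, move up to (0,2)
Step 8: enter (0,2), '.' pass, move up to (-1,2)
Step 9: at (-1,2) — EXIT via top edge, pos 2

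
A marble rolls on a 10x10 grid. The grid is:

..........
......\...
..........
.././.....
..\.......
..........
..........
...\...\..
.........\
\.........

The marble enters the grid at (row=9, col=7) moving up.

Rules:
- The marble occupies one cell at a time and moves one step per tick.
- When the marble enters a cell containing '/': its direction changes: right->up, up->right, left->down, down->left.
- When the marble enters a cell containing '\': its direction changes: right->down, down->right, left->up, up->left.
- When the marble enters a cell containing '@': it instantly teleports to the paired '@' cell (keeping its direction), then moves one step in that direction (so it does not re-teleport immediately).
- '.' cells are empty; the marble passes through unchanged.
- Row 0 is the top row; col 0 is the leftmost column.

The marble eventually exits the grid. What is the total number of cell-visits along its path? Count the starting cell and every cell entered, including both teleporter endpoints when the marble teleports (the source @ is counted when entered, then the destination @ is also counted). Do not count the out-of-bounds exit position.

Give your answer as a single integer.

Answer: 14

Derivation:
Step 1: enter (9,7), '.' pass, move up to (8,7)
Step 2: enter (8,7), '.' pass, move up to (7,7)
Step 3: enter (7,7), '\' deflects up->left, move left to (7,6)
Step 4: enter (7,6), '.' pass, move left to (7,5)
Step 5: enter (7,5), '.' pass, move left to (7,4)
Step 6: enter (7,4), '.' pass, move left to (7,3)
Step 7: enter (7,3), '\' deflects left->up, move up to (6,3)
Step 8: enter (6,3), '.' pass, move up to (5,3)
Step 9: enter (5,3), '.' pass, move up to (4,3)
Step 10: enter (4,3), '.' pass, move up to (3,3)
Step 11: enter (3,3), '.' pass, move up to (2,3)
Step 12: enter (2,3), '.' pass, move up to (1,3)
Step 13: enter (1,3), '.' pass, move up to (0,3)
Step 14: enter (0,3), '.' pass, move up to (-1,3)
Step 15: at (-1,3) — EXIT via top edge, pos 3
Path length (cell visits): 14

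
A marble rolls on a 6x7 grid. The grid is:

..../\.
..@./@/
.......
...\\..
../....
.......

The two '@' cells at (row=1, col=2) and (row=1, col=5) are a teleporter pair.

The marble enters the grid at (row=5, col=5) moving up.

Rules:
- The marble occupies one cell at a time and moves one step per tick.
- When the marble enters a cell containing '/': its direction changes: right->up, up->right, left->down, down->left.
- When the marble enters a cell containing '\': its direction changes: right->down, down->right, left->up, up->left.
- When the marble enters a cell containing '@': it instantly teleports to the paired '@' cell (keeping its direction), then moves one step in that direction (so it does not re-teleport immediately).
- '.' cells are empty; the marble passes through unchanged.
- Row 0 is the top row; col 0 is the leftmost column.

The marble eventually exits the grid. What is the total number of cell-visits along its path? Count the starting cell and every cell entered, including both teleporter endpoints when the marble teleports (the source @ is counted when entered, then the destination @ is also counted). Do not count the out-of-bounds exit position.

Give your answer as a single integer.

Answer: 7

Derivation:
Step 1: enter (5,5), '.' pass, move up to (4,5)
Step 2: enter (4,5), '.' pass, move up to (3,5)
Step 3: enter (3,5), '.' pass, move up to (2,5)
Step 4: enter (2,5), '.' pass, move up to (1,5)
Step 5: enter (1,5), '@' teleport (1,5)->(1,2), also enter (1,2), move up to (0,2)
Step 6: enter (0,2), '.' pass, move up to (-1,2)
Step 7: at (-1,2) — EXIT via top edge, pos 2
Path length (cell visits): 7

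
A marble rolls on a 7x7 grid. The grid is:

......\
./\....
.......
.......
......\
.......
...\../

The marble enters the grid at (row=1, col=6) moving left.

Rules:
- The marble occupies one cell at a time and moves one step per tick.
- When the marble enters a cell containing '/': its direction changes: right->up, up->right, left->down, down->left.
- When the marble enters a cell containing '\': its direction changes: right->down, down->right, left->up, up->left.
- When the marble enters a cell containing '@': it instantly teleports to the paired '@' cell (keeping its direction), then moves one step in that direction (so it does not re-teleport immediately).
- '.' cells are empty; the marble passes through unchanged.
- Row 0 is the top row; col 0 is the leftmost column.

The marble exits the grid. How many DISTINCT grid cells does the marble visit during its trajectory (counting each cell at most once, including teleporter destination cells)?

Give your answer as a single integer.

Step 1: enter (1,6), '.' pass, move left to (1,5)
Step 2: enter (1,5), '.' pass, move left to (1,4)
Step 3: enter (1,4), '.' pass, move left to (1,3)
Step 4: enter (1,3), '.' pass, move left to (1,2)
Step 5: enter (1,2), '\' deflects left->up, move up to (0,2)
Step 6: enter (0,2), '.' pass, move up to (-1,2)
Step 7: at (-1,2) — EXIT via top edge, pos 2
Distinct cells visited: 6 (path length 6)

Answer: 6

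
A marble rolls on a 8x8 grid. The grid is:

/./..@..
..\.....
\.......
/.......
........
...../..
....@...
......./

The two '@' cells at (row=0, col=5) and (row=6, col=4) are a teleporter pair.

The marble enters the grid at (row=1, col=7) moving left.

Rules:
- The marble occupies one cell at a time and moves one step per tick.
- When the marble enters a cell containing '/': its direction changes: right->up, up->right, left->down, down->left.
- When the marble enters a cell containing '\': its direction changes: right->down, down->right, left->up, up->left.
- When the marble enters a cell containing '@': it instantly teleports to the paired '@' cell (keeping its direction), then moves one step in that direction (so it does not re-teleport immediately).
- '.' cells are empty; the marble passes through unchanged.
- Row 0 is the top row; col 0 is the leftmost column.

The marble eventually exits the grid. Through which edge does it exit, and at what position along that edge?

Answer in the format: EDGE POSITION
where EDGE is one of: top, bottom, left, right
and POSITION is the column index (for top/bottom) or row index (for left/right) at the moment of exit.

Answer: right 6

Derivation:
Step 1: enter (1,7), '.' pass, move left to (1,6)
Step 2: enter (1,6), '.' pass, move left to (1,5)
Step 3: enter (1,5), '.' pass, move left to (1,4)
Step 4: enter (1,4), '.' pass, move left to (1,3)
Step 5: enter (1,3), '.' pass, move left to (1,2)
Step 6: enter (1,2), '\' deflects left->up, move up to (0,2)
Step 7: enter (0,2), '/' deflects up->right, move right to (0,3)
Step 8: enter (0,3), '.' pass, move right to (0,4)
Step 9: enter (0,4), '.' pass, move right to (0,5)
Step 10: enter (0,5), '@' teleport (0,5)->(6,4), also enter (6,4), move right to (6,5)
Step 11: enter (6,5), '.' pass, move right to (6,6)
Step 12: enter (6,6), '.' pass, move right to (6,7)
Step 13: enter (6,7), '.' pass, move right to (6,8)
Step 14: at (6,8) — EXIT via right edge, pos 6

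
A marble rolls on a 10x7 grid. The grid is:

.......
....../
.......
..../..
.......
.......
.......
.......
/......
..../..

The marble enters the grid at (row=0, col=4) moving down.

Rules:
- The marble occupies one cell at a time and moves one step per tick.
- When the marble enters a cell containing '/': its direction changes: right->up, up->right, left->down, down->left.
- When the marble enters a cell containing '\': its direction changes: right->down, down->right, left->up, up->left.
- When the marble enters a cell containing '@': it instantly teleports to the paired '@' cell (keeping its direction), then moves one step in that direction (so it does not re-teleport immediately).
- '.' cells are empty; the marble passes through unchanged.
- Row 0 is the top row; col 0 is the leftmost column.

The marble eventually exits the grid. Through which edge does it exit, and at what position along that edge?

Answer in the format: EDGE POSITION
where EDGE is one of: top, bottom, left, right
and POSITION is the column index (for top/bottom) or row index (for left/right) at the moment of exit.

Step 1: enter (0,4), '.' pass, move down to (1,4)
Step 2: enter (1,4), '.' pass, move down to (2,4)
Step 3: enter (2,4), '.' pass, move down to (3,4)
Step 4: enter (3,4), '/' deflects down->left, move left to (3,3)
Step 5: enter (3,3), '.' pass, move left to (3,2)
Step 6: enter (3,2), '.' pass, move left to (3,1)
Step 7: enter (3,1), '.' pass, move left to (3,0)
Step 8: enter (3,0), '.' pass, move left to (3,-1)
Step 9: at (3,-1) — EXIT via left edge, pos 3

Answer: left 3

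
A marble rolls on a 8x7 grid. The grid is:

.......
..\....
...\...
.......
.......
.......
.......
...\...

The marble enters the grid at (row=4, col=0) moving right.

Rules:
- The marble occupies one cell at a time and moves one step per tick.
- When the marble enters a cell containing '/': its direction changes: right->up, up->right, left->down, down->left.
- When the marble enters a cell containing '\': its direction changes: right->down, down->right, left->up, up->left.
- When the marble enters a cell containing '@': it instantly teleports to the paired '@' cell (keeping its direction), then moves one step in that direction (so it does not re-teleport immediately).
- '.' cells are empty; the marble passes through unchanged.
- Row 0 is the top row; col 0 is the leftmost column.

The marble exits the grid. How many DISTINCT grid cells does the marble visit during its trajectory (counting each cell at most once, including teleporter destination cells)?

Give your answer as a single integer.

Step 1: enter (4,0), '.' pass, move right to (4,1)
Step 2: enter (4,1), '.' pass, move right to (4,2)
Step 3: enter (4,2), '.' pass, move right to (4,3)
Step 4: enter (4,3), '.' pass, move right to (4,4)
Step 5: enter (4,4), '.' pass, move right to (4,5)
Step 6: enter (4,5), '.' pass, move right to (4,6)
Step 7: enter (4,6), '.' pass, move right to (4,7)
Step 8: at (4,7) — EXIT via right edge, pos 4
Distinct cells visited: 7 (path length 7)

Answer: 7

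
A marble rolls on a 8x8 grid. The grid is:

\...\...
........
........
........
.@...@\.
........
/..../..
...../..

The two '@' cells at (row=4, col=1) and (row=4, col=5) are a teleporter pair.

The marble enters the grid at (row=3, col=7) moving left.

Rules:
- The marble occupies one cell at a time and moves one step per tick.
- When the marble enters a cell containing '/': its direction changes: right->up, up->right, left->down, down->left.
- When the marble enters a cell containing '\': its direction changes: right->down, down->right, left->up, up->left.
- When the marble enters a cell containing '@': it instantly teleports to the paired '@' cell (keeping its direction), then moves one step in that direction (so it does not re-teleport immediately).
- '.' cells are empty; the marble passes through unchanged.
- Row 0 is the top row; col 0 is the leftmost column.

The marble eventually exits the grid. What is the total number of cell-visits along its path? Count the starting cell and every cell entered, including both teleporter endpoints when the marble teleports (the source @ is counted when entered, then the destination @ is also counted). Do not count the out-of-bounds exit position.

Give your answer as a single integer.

Step 1: enter (3,7), '.' pass, move left to (3,6)
Step 2: enter (3,6), '.' pass, move left to (3,5)
Step 3: enter (3,5), '.' pass, move left to (3,4)
Step 4: enter (3,4), '.' pass, move left to (3,3)
Step 5: enter (3,3), '.' pass, move left to (3,2)
Step 6: enter (3,2), '.' pass, move left to (3,1)
Step 7: enter (3,1), '.' pass, move left to (3,0)
Step 8: enter (3,0), '.' pass, move left to (3,-1)
Step 9: at (3,-1) — EXIT via left edge, pos 3
Path length (cell visits): 8

Answer: 8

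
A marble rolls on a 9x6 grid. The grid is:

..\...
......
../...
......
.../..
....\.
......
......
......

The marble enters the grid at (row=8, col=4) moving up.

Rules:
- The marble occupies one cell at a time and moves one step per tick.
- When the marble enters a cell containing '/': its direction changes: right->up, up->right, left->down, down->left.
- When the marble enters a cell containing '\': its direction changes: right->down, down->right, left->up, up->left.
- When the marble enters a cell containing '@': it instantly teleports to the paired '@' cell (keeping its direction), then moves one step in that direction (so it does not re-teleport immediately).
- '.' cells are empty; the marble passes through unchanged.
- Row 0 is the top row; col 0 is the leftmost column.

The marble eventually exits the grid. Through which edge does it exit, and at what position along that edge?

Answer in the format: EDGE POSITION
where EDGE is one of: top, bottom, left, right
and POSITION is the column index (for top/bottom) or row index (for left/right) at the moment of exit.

Step 1: enter (8,4), '.' pass, move up to (7,4)
Step 2: enter (7,4), '.' pass, move up to (6,4)
Step 3: enter (6,4), '.' pass, move up to (5,4)
Step 4: enter (5,4), '\' deflects up->left, move left to (5,3)
Step 5: enter (5,3), '.' pass, move left to (5,2)
Step 6: enter (5,2), '.' pass, move left to (5,1)
Step 7: enter (5,1), '.' pass, move left to (5,0)
Step 8: enter (5,0), '.' pass, move left to (5,-1)
Step 9: at (5,-1) — EXIT via left edge, pos 5

Answer: left 5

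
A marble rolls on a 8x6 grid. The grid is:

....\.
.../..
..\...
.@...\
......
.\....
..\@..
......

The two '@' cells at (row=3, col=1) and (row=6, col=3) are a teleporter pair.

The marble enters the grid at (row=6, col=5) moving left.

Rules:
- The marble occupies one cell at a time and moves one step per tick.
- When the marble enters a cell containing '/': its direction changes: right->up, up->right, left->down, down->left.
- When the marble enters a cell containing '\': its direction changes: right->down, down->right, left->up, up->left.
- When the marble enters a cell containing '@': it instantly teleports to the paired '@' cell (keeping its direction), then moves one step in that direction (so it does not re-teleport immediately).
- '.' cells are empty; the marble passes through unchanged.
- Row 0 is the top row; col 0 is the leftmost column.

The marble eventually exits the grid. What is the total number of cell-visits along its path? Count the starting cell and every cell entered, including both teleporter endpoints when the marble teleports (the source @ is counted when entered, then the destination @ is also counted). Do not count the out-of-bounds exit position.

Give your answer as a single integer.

Step 1: enter (6,5), '.' pass, move left to (6,4)
Step 2: enter (6,4), '.' pass, move left to (6,3)
Step 3: enter (6,3), '@' teleport (6,3)->(3,1), also enter (3,1), move left to (3,0)
Step 4: enter (3,0), '.' pass, move left to (3,-1)
Step 5: at (3,-1) — EXIT via left edge, pos 3
Path length (cell visits): 5

Answer: 5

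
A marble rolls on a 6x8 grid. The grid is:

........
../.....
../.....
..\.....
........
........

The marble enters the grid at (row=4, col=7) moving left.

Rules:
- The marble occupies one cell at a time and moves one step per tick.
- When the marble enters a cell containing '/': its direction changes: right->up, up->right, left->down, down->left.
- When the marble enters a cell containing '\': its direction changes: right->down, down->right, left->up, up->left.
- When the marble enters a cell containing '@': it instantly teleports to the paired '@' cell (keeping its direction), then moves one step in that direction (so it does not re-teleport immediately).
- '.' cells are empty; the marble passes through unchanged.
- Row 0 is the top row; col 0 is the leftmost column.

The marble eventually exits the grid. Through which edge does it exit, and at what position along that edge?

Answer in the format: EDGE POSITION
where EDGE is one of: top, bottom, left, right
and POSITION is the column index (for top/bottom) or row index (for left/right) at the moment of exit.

Step 1: enter (4,7), '.' pass, move left to (4,6)
Step 2: enter (4,6), '.' pass, move left to (4,5)
Step 3: enter (4,5), '.' pass, move left to (4,4)
Step 4: enter (4,4), '.' pass, move left to (4,3)
Step 5: enter (4,3), '.' pass, move left to (4,2)
Step 6: enter (4,2), '.' pass, move left to (4,1)
Step 7: enter (4,1), '.' pass, move left to (4,0)
Step 8: enter (4,0), '.' pass, move left to (4,-1)
Step 9: at (4,-1) — EXIT via left edge, pos 4

Answer: left 4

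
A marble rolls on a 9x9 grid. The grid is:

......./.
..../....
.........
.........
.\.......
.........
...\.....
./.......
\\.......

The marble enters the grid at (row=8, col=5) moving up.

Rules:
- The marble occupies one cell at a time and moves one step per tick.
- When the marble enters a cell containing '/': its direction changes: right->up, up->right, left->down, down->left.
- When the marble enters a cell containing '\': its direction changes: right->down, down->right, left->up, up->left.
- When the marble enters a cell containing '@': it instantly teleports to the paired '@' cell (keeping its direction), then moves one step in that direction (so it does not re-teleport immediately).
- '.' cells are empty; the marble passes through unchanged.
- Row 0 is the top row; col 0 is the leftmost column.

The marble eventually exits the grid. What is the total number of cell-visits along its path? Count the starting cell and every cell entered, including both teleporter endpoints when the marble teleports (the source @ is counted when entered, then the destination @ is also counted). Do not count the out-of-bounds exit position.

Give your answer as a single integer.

Answer: 9

Derivation:
Step 1: enter (8,5), '.' pass, move up to (7,5)
Step 2: enter (7,5), '.' pass, move up to (6,5)
Step 3: enter (6,5), '.' pass, move up to (5,5)
Step 4: enter (5,5), '.' pass, move up to (4,5)
Step 5: enter (4,5), '.' pass, move up to (3,5)
Step 6: enter (3,5), '.' pass, move up to (2,5)
Step 7: enter (2,5), '.' pass, move up to (1,5)
Step 8: enter (1,5), '.' pass, move up to (0,5)
Step 9: enter (0,5), '.' pass, move up to (-1,5)
Step 10: at (-1,5) — EXIT via top edge, pos 5
Path length (cell visits): 9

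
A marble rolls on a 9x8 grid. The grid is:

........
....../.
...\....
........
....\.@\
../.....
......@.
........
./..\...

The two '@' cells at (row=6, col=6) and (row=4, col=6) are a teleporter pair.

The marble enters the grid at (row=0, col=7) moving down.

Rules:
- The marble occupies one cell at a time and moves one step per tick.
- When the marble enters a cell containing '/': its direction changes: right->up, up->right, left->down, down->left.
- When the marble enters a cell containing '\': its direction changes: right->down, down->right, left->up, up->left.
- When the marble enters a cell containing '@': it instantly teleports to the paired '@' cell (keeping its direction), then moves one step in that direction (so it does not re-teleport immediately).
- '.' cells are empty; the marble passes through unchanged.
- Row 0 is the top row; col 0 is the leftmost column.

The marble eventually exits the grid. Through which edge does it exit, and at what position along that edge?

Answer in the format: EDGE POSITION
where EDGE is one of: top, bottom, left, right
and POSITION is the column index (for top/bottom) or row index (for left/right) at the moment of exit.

Answer: right 4

Derivation:
Step 1: enter (0,7), '.' pass, move down to (1,7)
Step 2: enter (1,7), '.' pass, move down to (2,7)
Step 3: enter (2,7), '.' pass, move down to (3,7)
Step 4: enter (3,7), '.' pass, move down to (4,7)
Step 5: enter (4,7), '\' deflects down->right, move right to (4,8)
Step 6: at (4,8) — EXIT via right edge, pos 4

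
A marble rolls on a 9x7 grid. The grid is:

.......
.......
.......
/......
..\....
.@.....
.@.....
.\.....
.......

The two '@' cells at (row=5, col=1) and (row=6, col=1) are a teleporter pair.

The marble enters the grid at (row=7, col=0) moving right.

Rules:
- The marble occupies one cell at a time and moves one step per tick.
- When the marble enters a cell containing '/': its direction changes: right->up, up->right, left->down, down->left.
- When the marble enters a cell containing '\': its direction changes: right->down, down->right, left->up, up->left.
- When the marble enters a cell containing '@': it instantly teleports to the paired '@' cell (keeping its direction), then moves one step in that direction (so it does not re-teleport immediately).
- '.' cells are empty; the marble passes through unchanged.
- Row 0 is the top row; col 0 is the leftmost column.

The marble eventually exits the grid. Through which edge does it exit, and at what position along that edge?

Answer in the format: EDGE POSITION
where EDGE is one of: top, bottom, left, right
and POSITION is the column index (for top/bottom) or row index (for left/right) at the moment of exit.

Answer: bottom 1

Derivation:
Step 1: enter (7,0), '.' pass, move right to (7,1)
Step 2: enter (7,1), '\' deflects right->down, move down to (8,1)
Step 3: enter (8,1), '.' pass, move down to (9,1)
Step 4: at (9,1) — EXIT via bottom edge, pos 1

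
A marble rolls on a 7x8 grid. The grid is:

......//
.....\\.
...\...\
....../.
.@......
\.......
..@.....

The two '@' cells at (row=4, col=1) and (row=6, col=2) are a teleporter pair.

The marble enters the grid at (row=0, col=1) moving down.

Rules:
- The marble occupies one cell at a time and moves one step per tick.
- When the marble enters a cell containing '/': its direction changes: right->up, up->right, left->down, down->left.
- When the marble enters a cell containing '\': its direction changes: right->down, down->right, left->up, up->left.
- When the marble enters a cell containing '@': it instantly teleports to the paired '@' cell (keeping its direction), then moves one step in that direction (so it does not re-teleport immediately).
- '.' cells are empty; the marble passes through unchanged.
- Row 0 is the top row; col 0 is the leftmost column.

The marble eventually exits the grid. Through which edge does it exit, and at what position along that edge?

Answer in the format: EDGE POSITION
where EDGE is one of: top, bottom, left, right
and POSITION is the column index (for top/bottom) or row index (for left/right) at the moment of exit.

Step 1: enter (0,1), '.' pass, move down to (1,1)
Step 2: enter (1,1), '.' pass, move down to (2,1)
Step 3: enter (2,1), '.' pass, move down to (3,1)
Step 4: enter (3,1), '.' pass, move down to (4,1)
Step 5: enter (4,1), '@' teleport (4,1)->(6,2), also enter (6,2), move down to (7,2)
Step 6: at (7,2) — EXIT via bottom edge, pos 2

Answer: bottom 2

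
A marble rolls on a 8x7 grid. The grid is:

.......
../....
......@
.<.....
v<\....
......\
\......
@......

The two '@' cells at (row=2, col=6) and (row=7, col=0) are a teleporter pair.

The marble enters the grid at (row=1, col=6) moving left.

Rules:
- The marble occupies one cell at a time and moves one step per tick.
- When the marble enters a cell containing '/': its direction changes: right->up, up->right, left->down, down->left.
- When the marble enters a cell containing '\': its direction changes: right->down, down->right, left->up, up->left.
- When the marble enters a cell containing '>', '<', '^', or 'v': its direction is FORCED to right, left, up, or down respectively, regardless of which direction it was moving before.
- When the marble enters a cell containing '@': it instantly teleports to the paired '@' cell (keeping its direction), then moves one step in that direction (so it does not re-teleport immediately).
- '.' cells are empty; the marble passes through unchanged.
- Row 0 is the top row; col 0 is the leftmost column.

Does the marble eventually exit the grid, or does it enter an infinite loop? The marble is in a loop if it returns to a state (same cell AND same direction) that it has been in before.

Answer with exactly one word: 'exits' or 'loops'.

Step 1: enter (1,6), '.' pass, move left to (1,5)
Step 2: enter (1,5), '.' pass, move left to (1,4)
Step 3: enter (1,4), '.' pass, move left to (1,3)
Step 4: enter (1,3), '.' pass, move left to (1,2)
Step 5: enter (1,2), '/' deflects left->down, move down to (2,2)
Step 6: enter (2,2), '.' pass, move down to (3,2)
Step 7: enter (3,2), '.' pass, move down to (4,2)
Step 8: enter (4,2), '\' deflects down->right, move right to (4,3)
Step 9: enter (4,3), '.' pass, move right to (4,4)
Step 10: enter (4,4), '.' pass, move right to (4,5)
Step 11: enter (4,5), '.' pass, move right to (4,6)
Step 12: enter (4,6), '.' pass, move right to (4,7)
Step 13: at (4,7) — EXIT via right edge, pos 4

Answer: exits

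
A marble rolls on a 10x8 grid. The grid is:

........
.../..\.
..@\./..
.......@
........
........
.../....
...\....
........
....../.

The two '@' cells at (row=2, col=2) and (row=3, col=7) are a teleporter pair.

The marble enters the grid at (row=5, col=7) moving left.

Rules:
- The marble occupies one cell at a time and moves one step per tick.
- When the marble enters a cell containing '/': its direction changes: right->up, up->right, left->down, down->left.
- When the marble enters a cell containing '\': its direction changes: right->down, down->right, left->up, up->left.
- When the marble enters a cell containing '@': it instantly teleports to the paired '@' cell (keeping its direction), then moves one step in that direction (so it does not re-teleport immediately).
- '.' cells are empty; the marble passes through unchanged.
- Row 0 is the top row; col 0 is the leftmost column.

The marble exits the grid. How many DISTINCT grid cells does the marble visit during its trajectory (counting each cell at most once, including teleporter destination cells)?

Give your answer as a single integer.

Step 1: enter (5,7), '.' pass, move left to (5,6)
Step 2: enter (5,6), '.' pass, move left to (5,5)
Step 3: enter (5,5), '.' pass, move left to (5,4)
Step 4: enter (5,4), '.' pass, move left to (5,3)
Step 5: enter (5,3), '.' pass, move left to (5,2)
Step 6: enter (5,2), '.' pass, move left to (5,1)
Step 7: enter (5,1), '.' pass, move left to (5,0)
Step 8: enter (5,0), '.' pass, move left to (5,-1)
Step 9: at (5,-1) — EXIT via left edge, pos 5
Distinct cells visited: 8 (path length 8)

Answer: 8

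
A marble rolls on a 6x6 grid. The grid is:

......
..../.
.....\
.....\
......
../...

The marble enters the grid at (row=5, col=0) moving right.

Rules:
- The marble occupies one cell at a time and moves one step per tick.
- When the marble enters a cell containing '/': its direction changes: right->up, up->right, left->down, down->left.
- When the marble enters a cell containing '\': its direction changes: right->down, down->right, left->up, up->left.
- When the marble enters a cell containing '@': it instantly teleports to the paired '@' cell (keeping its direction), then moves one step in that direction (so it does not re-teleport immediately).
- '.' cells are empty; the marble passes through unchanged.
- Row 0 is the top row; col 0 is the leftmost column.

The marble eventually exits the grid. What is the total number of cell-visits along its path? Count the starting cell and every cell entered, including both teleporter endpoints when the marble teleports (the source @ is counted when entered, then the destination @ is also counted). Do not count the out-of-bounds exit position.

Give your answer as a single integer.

Answer: 8

Derivation:
Step 1: enter (5,0), '.' pass, move right to (5,1)
Step 2: enter (5,1), '.' pass, move right to (5,2)
Step 3: enter (5,2), '/' deflects right->up, move up to (4,2)
Step 4: enter (4,2), '.' pass, move up to (3,2)
Step 5: enter (3,2), '.' pass, move up to (2,2)
Step 6: enter (2,2), '.' pass, move up to (1,2)
Step 7: enter (1,2), '.' pass, move up to (0,2)
Step 8: enter (0,2), '.' pass, move up to (-1,2)
Step 9: at (-1,2) — EXIT via top edge, pos 2
Path length (cell visits): 8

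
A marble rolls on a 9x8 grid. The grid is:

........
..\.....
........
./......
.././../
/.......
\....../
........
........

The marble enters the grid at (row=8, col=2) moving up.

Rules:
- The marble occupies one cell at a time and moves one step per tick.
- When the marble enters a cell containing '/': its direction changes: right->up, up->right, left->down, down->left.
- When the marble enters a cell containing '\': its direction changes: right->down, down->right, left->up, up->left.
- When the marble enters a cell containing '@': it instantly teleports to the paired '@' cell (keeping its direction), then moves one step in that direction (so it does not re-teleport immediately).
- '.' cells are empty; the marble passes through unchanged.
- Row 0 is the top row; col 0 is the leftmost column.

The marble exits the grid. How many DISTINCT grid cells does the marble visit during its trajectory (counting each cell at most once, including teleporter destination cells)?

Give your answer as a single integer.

Answer: 11

Derivation:
Step 1: enter (8,2), '.' pass, move up to (7,2)
Step 2: enter (7,2), '.' pass, move up to (6,2)
Step 3: enter (6,2), '.' pass, move up to (5,2)
Step 4: enter (5,2), '.' pass, move up to (4,2)
Step 5: enter (4,2), '/' deflects up->right, move right to (4,3)
Step 6: enter (4,3), '.' pass, move right to (4,4)
Step 7: enter (4,4), '/' deflects right->up, move up to (3,4)
Step 8: enter (3,4), '.' pass, move up to (2,4)
Step 9: enter (2,4), '.' pass, move up to (1,4)
Step 10: enter (1,4), '.' pass, move up to (0,4)
Step 11: enter (0,4), '.' pass, move up to (-1,4)
Step 12: at (-1,4) — EXIT via top edge, pos 4
Distinct cells visited: 11 (path length 11)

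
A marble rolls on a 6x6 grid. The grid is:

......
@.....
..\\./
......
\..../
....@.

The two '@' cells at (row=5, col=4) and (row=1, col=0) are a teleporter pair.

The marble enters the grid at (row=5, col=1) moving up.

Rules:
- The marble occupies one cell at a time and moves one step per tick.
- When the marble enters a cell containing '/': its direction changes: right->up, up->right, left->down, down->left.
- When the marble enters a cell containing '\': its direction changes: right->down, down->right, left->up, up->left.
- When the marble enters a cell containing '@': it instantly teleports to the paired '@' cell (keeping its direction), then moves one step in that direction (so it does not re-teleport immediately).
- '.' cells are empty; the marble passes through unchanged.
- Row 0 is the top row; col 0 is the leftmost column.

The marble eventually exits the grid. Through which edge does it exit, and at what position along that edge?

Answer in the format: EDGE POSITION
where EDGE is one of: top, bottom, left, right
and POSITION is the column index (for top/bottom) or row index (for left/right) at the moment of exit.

Answer: top 1

Derivation:
Step 1: enter (5,1), '.' pass, move up to (4,1)
Step 2: enter (4,1), '.' pass, move up to (3,1)
Step 3: enter (3,1), '.' pass, move up to (2,1)
Step 4: enter (2,1), '.' pass, move up to (1,1)
Step 5: enter (1,1), '.' pass, move up to (0,1)
Step 6: enter (0,1), '.' pass, move up to (-1,1)
Step 7: at (-1,1) — EXIT via top edge, pos 1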